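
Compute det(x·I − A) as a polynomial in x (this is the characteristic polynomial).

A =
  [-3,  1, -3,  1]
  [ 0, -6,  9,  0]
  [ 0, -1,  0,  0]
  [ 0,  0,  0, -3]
x^4 + 12*x^3 + 54*x^2 + 108*x + 81

Expanding det(x·I − A) (e.g. by cofactor expansion or by noting that A is similar to its Jordan form J, which has the same characteristic polynomial as A) gives
  χ_A(x) = x^4 + 12*x^3 + 54*x^2 + 108*x + 81
which factors as (x + 3)^4. The eigenvalues (with algebraic multiplicities) are λ = -3 with multiplicity 4.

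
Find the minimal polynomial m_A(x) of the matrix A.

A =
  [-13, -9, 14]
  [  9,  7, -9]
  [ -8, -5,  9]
x^3 - 3*x^2 + 3*x - 1

The characteristic polynomial is χ_A(x) = (x - 1)^3, so the eigenvalues are known. The minimal polynomial is
  m_A(x) = Π_λ (x − λ)^{k_λ}
where k_λ is the size of the *largest* Jordan block for λ (equivalently, the smallest k with (A − λI)^k v = 0 for every generalised eigenvector v of λ).

  λ = 1: largest Jordan block has size 3, contributing (x − 1)^3

So m_A(x) = (x - 1)^3 = x^3 - 3*x^2 + 3*x - 1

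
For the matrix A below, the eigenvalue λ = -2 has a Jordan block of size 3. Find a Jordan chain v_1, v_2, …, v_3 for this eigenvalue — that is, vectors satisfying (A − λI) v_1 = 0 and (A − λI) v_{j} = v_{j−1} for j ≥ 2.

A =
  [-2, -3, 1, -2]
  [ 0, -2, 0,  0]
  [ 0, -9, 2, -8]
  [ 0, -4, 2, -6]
A Jordan chain for λ = -2 of length 3:
v_1 = (-1, 0, -4, -2)ᵀ
v_2 = (-3, 0, -9, -4)ᵀ
v_3 = (0, 1, 0, 0)ᵀ

Let N = A − (-2)·I. We want v_3 with N^3 v_3 = 0 but N^2 v_3 ≠ 0; then v_{j-1} := N · v_j for j = 3, …, 2.

Pick v_3 = (0, 1, 0, 0)ᵀ.
Then v_2 = N · v_3 = (-3, 0, -9, -4)ᵀ.
Then v_1 = N · v_2 = (-1, 0, -4, -2)ᵀ.

Sanity check: (A − (-2)·I) v_1 = (0, 0, 0, 0)ᵀ = 0. ✓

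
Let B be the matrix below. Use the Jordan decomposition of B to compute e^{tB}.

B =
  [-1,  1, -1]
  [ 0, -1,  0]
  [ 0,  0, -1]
e^{tB} =
  [exp(-t), t*exp(-t), -t*exp(-t)]
  [0, exp(-t), 0]
  [0, 0, exp(-t)]

Strategy: write B = P · J · P⁻¹ where J is a Jordan canonical form, so e^{tB} = P · e^{tJ} · P⁻¹, and e^{tJ} can be computed block-by-block.

B has Jordan form
J =
  [-1,  1,  0]
  [ 0, -1,  0]
  [ 0,  0, -1]
(up to reordering of blocks).

Per-block formulas:
  For a 1×1 block at λ = -1: exp(t · [-1]) = [e^(-1t)].
  For a 2×2 Jordan block J_2(-1): exp(t · J_2(-1)) = e^(-1t)·(I + t·N), where N is the 2×2 nilpotent shift.

After assembling e^{tJ} and conjugating by P, we get:

e^{tB} =
  [exp(-t), t*exp(-t), -t*exp(-t)]
  [0, exp(-t), 0]
  [0, 0, exp(-t)]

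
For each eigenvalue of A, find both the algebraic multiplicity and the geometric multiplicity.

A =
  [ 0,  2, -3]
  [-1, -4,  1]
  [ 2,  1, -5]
λ = -3: alg = 3, geom = 1

Step 1 — factor the characteristic polynomial to read off the algebraic multiplicities:
  χ_A(x) = (x + 3)^3

Step 2 — compute geometric multiplicities via the rank-nullity identity g(λ) = n − rank(A − λI):
  rank(A − (-3)·I) = 2, so dim ker(A − (-3)·I) = n − 2 = 1

Summary:
  λ = -3: algebraic multiplicity = 3, geometric multiplicity = 1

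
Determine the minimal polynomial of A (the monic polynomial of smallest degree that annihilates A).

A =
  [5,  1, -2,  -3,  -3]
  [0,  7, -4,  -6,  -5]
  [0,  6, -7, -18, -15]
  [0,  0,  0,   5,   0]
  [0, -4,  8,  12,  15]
x^3 - 15*x^2 + 75*x - 125

The characteristic polynomial is χ_A(x) = (x - 5)^5, so the eigenvalues are known. The minimal polynomial is
  m_A(x) = Π_λ (x − λ)^{k_λ}
where k_λ is the size of the *largest* Jordan block for λ (equivalently, the smallest k with (A − λI)^k v = 0 for every generalised eigenvector v of λ).

  λ = 5: largest Jordan block has size 3, contributing (x − 5)^3

So m_A(x) = (x - 5)^3 = x^3 - 15*x^2 + 75*x - 125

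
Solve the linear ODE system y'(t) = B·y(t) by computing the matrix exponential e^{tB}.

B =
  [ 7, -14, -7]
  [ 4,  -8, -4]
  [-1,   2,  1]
e^{tB} =
  [7*t + 1, -14*t, -7*t]
  [4*t, 1 - 8*t, -4*t]
  [-t, 2*t, t + 1]

Strategy: write B = P · J · P⁻¹ where J is a Jordan canonical form, so e^{tB} = P · e^{tJ} · P⁻¹, and e^{tJ} can be computed block-by-block.

B has Jordan form
J =
  [0, 1, 0]
  [0, 0, 0]
  [0, 0, 0]
(up to reordering of blocks).

Per-block formulas:
  For a 1×1 block at λ = 0: exp(t · [0]) = [e^(0t)].
  For a 2×2 Jordan block J_2(0): exp(t · J_2(0)) = e^(0t)·(I + t·N), where N is the 2×2 nilpotent shift.

After assembling e^{tJ} and conjugating by P, we get:

e^{tB} =
  [7*t + 1, -14*t, -7*t]
  [4*t, 1 - 8*t, -4*t]
  [-t, 2*t, t + 1]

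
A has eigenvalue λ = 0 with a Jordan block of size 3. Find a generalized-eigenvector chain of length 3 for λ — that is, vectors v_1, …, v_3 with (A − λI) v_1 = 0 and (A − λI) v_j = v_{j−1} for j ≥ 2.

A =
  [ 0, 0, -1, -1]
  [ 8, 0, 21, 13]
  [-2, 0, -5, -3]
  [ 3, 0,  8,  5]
A Jordan chain for λ = 0 of length 3:
v_1 = (-1, -3, 1, -1)ᵀ
v_2 = (0, 8, -2, 3)ᵀ
v_3 = (1, 0, 0, 0)ᵀ

Let N = A − (0)·I. We want v_3 with N^3 v_3 = 0 but N^2 v_3 ≠ 0; then v_{j-1} := N · v_j for j = 3, …, 2.

Pick v_3 = (1, 0, 0, 0)ᵀ.
Then v_2 = N · v_3 = (0, 8, -2, 3)ᵀ.
Then v_1 = N · v_2 = (-1, -3, 1, -1)ᵀ.

Sanity check: (A − (0)·I) v_1 = (0, 0, 0, 0)ᵀ = 0. ✓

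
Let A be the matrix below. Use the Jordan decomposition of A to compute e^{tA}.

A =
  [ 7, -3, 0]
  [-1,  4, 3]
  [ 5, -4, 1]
e^{tA} =
  [6*t^2*exp(4*t) + 3*t*exp(4*t) + exp(4*t), -9*t^2*exp(4*t)/2 - 3*t*exp(4*t), -9*t^2*exp(4*t)/2]
  [6*t^2*exp(4*t) - t*exp(4*t), -9*t^2*exp(4*t)/2 + exp(4*t), -9*t^2*exp(4*t)/2 + 3*t*exp(4*t)]
  [2*t^2*exp(4*t) + 5*t*exp(4*t), -3*t^2*exp(4*t)/2 - 4*t*exp(4*t), -3*t^2*exp(4*t)/2 - 3*t*exp(4*t) + exp(4*t)]

Strategy: write A = P · J · P⁻¹ where J is a Jordan canonical form, so e^{tA} = P · e^{tJ} · P⁻¹, and e^{tJ} can be computed block-by-block.

A has Jordan form
J =
  [4, 1, 0]
  [0, 4, 1]
  [0, 0, 4]
(up to reordering of blocks).

Per-block formulas:
  For a 3×3 Jordan block J_3(4): exp(t · J_3(4)) = e^(4t)·(I + t·N + (t^2/2)·N^2), where N is the 3×3 nilpotent shift.

After assembling e^{tJ} and conjugating by P, we get:

e^{tA} =
  [6*t^2*exp(4*t) + 3*t*exp(4*t) + exp(4*t), -9*t^2*exp(4*t)/2 - 3*t*exp(4*t), -9*t^2*exp(4*t)/2]
  [6*t^2*exp(4*t) - t*exp(4*t), -9*t^2*exp(4*t)/2 + exp(4*t), -9*t^2*exp(4*t)/2 + 3*t*exp(4*t)]
  [2*t^2*exp(4*t) + 5*t*exp(4*t), -3*t^2*exp(4*t)/2 - 4*t*exp(4*t), -3*t^2*exp(4*t)/2 - 3*t*exp(4*t) + exp(4*t)]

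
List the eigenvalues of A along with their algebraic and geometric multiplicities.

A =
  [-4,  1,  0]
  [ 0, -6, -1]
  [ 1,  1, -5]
λ = -5: alg = 3, geom = 1

Step 1 — factor the characteristic polynomial to read off the algebraic multiplicities:
  χ_A(x) = (x + 5)^3

Step 2 — compute geometric multiplicities via the rank-nullity identity g(λ) = n − rank(A − λI):
  rank(A − (-5)·I) = 2, so dim ker(A − (-5)·I) = n − 2 = 1

Summary:
  λ = -5: algebraic multiplicity = 3, geometric multiplicity = 1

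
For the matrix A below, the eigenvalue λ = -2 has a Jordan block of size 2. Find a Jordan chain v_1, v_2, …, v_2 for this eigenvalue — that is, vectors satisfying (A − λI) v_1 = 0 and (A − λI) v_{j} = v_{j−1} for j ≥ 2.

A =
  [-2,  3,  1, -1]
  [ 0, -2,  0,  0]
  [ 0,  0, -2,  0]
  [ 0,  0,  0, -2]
A Jordan chain for λ = -2 of length 2:
v_1 = (3, 0, 0, 0)ᵀ
v_2 = (0, 1, 0, 0)ᵀ

Let N = A − (-2)·I. We want v_2 with N^2 v_2 = 0 but N^1 v_2 ≠ 0; then v_{j-1} := N · v_j for j = 2, …, 2.

Pick v_2 = (0, 1, 0, 0)ᵀ.
Then v_1 = N · v_2 = (3, 0, 0, 0)ᵀ.

Sanity check: (A − (-2)·I) v_1 = (0, 0, 0, 0)ᵀ = 0. ✓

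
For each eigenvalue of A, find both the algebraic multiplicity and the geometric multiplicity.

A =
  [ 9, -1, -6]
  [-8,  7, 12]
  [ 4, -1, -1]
λ = 5: alg = 3, geom = 2

Step 1 — factor the characteristic polynomial to read off the algebraic multiplicities:
  χ_A(x) = (x - 5)^3

Step 2 — compute geometric multiplicities via the rank-nullity identity g(λ) = n − rank(A − λI):
  rank(A − (5)·I) = 1, so dim ker(A − (5)·I) = n − 1 = 2

Summary:
  λ = 5: algebraic multiplicity = 3, geometric multiplicity = 2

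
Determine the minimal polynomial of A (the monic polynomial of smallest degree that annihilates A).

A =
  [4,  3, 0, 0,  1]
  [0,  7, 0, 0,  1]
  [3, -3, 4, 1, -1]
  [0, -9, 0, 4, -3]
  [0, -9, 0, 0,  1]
x^2 - 8*x + 16

The characteristic polynomial is χ_A(x) = (x - 4)^5, so the eigenvalues are known. The minimal polynomial is
  m_A(x) = Π_λ (x − λ)^{k_λ}
where k_λ is the size of the *largest* Jordan block for λ (equivalently, the smallest k with (A − λI)^k v = 0 for every generalised eigenvector v of λ).

  λ = 4: largest Jordan block has size 2, contributing (x − 4)^2

So m_A(x) = (x - 4)^2 = x^2 - 8*x + 16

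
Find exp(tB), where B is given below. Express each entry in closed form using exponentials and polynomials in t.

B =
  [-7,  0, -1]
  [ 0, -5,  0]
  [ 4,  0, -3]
e^{tB} =
  [-2*t*exp(-5*t) + exp(-5*t), 0, -t*exp(-5*t)]
  [0, exp(-5*t), 0]
  [4*t*exp(-5*t), 0, 2*t*exp(-5*t) + exp(-5*t)]

Strategy: write B = P · J · P⁻¹ where J is a Jordan canonical form, so e^{tB} = P · e^{tJ} · P⁻¹, and e^{tJ} can be computed block-by-block.

B has Jordan form
J =
  [-5,  1,  0]
  [ 0, -5,  0]
  [ 0,  0, -5]
(up to reordering of blocks).

Per-block formulas:
  For a 2×2 Jordan block J_2(-5): exp(t · J_2(-5)) = e^(-5t)·(I + t·N), where N is the 2×2 nilpotent shift.
  For a 1×1 block at λ = -5: exp(t · [-5]) = [e^(-5t)].

After assembling e^{tJ} and conjugating by P, we get:

e^{tB} =
  [-2*t*exp(-5*t) + exp(-5*t), 0, -t*exp(-5*t)]
  [0, exp(-5*t), 0]
  [4*t*exp(-5*t), 0, 2*t*exp(-5*t) + exp(-5*t)]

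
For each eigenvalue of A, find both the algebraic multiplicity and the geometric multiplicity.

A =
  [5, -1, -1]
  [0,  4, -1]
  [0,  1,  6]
λ = 5: alg = 3, geom = 2

Step 1 — factor the characteristic polynomial to read off the algebraic multiplicities:
  χ_A(x) = (x - 5)^3

Step 2 — compute geometric multiplicities via the rank-nullity identity g(λ) = n − rank(A − λI):
  rank(A − (5)·I) = 1, so dim ker(A − (5)·I) = n − 1 = 2

Summary:
  λ = 5: algebraic multiplicity = 3, geometric multiplicity = 2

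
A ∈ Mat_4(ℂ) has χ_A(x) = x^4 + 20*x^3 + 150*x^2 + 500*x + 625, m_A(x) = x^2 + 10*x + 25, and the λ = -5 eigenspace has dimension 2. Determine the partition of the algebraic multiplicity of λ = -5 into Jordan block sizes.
Block sizes for λ = -5: [2, 2]

Step 1 — from the characteristic polynomial, algebraic multiplicity of λ = -5 is 4. From dim ker(A − (-5)·I) = 2, there are exactly 2 Jordan blocks for λ = -5.
Step 2 — from the minimal polynomial, the factor (x + 5)^2 tells us the largest block for λ = -5 has size 2.
Step 3 — with total size 4, 2 blocks, and largest block 2, the block sizes (in nonincreasing order) are [2, 2].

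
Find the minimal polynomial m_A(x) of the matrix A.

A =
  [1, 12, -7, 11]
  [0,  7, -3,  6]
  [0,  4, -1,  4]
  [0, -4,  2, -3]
x^2 - 2*x + 1

The characteristic polynomial is χ_A(x) = (x - 1)^4, so the eigenvalues are known. The minimal polynomial is
  m_A(x) = Π_λ (x − λ)^{k_λ}
where k_λ is the size of the *largest* Jordan block for λ (equivalently, the smallest k with (A − λI)^k v = 0 for every generalised eigenvector v of λ).

  λ = 1: largest Jordan block has size 2, contributing (x − 1)^2

So m_A(x) = (x - 1)^2 = x^2 - 2*x + 1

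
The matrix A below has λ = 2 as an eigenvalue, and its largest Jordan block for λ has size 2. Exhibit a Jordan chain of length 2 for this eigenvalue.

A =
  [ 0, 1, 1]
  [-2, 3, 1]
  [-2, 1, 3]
A Jordan chain for λ = 2 of length 2:
v_1 = (-2, -2, -2)ᵀ
v_2 = (1, 0, 0)ᵀ

Let N = A − (2)·I. We want v_2 with N^2 v_2 = 0 but N^1 v_2 ≠ 0; then v_{j-1} := N · v_j for j = 2, …, 2.

Pick v_2 = (1, 0, 0)ᵀ.
Then v_1 = N · v_2 = (-2, -2, -2)ᵀ.

Sanity check: (A − (2)·I) v_1 = (0, 0, 0)ᵀ = 0. ✓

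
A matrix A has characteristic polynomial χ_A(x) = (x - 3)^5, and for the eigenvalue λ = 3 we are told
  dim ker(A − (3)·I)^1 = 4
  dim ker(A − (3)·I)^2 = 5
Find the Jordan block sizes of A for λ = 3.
Block sizes for λ = 3: [2, 1, 1, 1]

From the dimensions of kernels of powers, the number of Jordan blocks of size at least j is d_j − d_{j−1} where d_j = dim ker(N^j) (with d_0 = 0). Computing the differences gives [4, 1].
The number of blocks of size exactly k is (#blocks of size ≥ k) − (#blocks of size ≥ k + 1), so the partition is: 3 block(s) of size 1, 1 block(s) of size 2.
In nonincreasing order the block sizes are [2, 1, 1, 1].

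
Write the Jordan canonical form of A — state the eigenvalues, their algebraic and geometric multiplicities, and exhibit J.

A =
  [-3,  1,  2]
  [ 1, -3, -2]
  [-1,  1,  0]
J_2(-2) ⊕ J_1(-2)

The characteristic polynomial is
  det(x·I − A) = x^3 + 6*x^2 + 12*x + 8 = (x + 2)^3

Eigenvalues and multiplicities (the geometric multiplicity of λ is n − rank(A − λI), which equals the number of Jordan blocks for λ):
  λ = -2: algebraic multiplicity = 3, geometric multiplicity = 2

Determining the block sizes for each eigenvalue:
  λ = -2: 2 blocks summing to 3 forces exactly one block of size 2 and the rest size 1 → block sizes [2, 1]

Assembling the blocks gives a Jordan form
J =
  [-2,  1,  0]
  [ 0, -2,  0]
  [ 0,  0, -2]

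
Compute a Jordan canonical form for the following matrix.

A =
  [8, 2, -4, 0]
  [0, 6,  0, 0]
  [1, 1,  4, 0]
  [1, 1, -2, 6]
J_2(6) ⊕ J_1(6) ⊕ J_1(6)

The characteristic polynomial is
  det(x·I − A) = x^4 - 24*x^3 + 216*x^2 - 864*x + 1296 = (x - 6)^4

Eigenvalues and multiplicities (the geometric multiplicity of λ is n − rank(A − λI), which equals the number of Jordan blocks for λ):
  λ = 6: algebraic multiplicity = 4, geometric multiplicity = 3

Determining the block sizes for each eigenvalue:
  λ = 6: 3 blocks summing to 4 forces exactly one block of size 2 and the rest size 1 → block sizes [2, 1, 1]

Assembling the blocks gives a Jordan form
J =
  [6, 1, 0, 0]
  [0, 6, 0, 0]
  [0, 0, 6, 0]
  [0, 0, 0, 6]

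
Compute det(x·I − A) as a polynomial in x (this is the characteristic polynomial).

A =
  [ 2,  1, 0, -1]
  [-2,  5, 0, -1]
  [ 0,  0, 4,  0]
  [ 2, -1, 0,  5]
x^4 - 16*x^3 + 96*x^2 - 256*x + 256

Expanding det(x·I − A) (e.g. by cofactor expansion or by noting that A is similar to its Jordan form J, which has the same characteristic polynomial as A) gives
  χ_A(x) = x^4 - 16*x^3 + 96*x^2 - 256*x + 256
which factors as (x - 4)^4. The eigenvalues (with algebraic multiplicities) are λ = 4 with multiplicity 4.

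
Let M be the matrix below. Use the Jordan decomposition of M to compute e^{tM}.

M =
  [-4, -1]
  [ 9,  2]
e^{tM} =
  [-3*t*exp(-t) + exp(-t), -t*exp(-t)]
  [9*t*exp(-t), 3*t*exp(-t) + exp(-t)]

Strategy: write M = P · J · P⁻¹ where J is a Jordan canonical form, so e^{tM} = P · e^{tJ} · P⁻¹, and e^{tJ} can be computed block-by-block.

M has Jordan form
J =
  [-1,  1]
  [ 0, -1]
(up to reordering of blocks).

Per-block formulas:
  For a 2×2 Jordan block J_2(-1): exp(t · J_2(-1)) = e^(-1t)·(I + t·N), where N is the 2×2 nilpotent shift.

After assembling e^{tJ} and conjugating by P, we get:

e^{tM} =
  [-3*t*exp(-t) + exp(-t), -t*exp(-t)]
  [9*t*exp(-t), 3*t*exp(-t) + exp(-t)]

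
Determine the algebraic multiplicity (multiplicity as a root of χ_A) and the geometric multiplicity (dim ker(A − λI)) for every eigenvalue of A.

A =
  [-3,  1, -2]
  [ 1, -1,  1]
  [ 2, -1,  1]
λ = -1: alg = 3, geom = 1

Step 1 — factor the characteristic polynomial to read off the algebraic multiplicities:
  χ_A(x) = (x + 1)^3

Step 2 — compute geometric multiplicities via the rank-nullity identity g(λ) = n − rank(A − λI):
  rank(A − (-1)·I) = 2, so dim ker(A − (-1)·I) = n − 2 = 1

Summary:
  λ = -1: algebraic multiplicity = 3, geometric multiplicity = 1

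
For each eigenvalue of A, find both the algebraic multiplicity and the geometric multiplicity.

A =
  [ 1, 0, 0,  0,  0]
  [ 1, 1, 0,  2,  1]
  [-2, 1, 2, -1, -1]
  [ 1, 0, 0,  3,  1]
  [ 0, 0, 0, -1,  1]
λ = 1: alg = 2, geom = 2; λ = 2: alg = 3, geom = 1

Step 1 — factor the characteristic polynomial to read off the algebraic multiplicities:
  χ_A(x) = (x - 2)^3*(x - 1)^2

Step 2 — compute geometric multiplicities via the rank-nullity identity g(λ) = n − rank(A − λI):
  rank(A − (1)·I) = 3, so dim ker(A − (1)·I) = n − 3 = 2
  rank(A − (2)·I) = 4, so dim ker(A − (2)·I) = n − 4 = 1

Summary:
  λ = 1: algebraic multiplicity = 2, geometric multiplicity = 2
  λ = 2: algebraic multiplicity = 3, geometric multiplicity = 1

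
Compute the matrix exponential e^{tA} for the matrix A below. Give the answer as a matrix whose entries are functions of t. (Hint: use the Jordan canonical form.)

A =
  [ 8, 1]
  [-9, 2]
e^{tA} =
  [3*t*exp(5*t) + exp(5*t), t*exp(5*t)]
  [-9*t*exp(5*t), -3*t*exp(5*t) + exp(5*t)]

Strategy: write A = P · J · P⁻¹ where J is a Jordan canonical form, so e^{tA} = P · e^{tJ} · P⁻¹, and e^{tJ} can be computed block-by-block.

A has Jordan form
J =
  [5, 1]
  [0, 5]
(up to reordering of blocks).

Per-block formulas:
  For a 2×2 Jordan block J_2(5): exp(t · J_2(5)) = e^(5t)·(I + t·N), where N is the 2×2 nilpotent shift.

After assembling e^{tJ} and conjugating by P, we get:

e^{tA} =
  [3*t*exp(5*t) + exp(5*t), t*exp(5*t)]
  [-9*t*exp(5*t), -3*t*exp(5*t) + exp(5*t)]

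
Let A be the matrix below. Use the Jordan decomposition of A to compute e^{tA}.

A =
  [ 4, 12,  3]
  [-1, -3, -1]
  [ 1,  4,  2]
e^{tA} =
  [3*t*exp(t) + exp(t), 12*t*exp(t), 3*t*exp(t)]
  [-t*exp(t), -4*t*exp(t) + exp(t), -t*exp(t)]
  [t*exp(t), 4*t*exp(t), t*exp(t) + exp(t)]

Strategy: write A = P · J · P⁻¹ where J is a Jordan canonical form, so e^{tA} = P · e^{tJ} · P⁻¹, and e^{tJ} can be computed block-by-block.

A has Jordan form
J =
  [1, 1, 0]
  [0, 1, 0]
  [0, 0, 1]
(up to reordering of blocks).

Per-block formulas:
  For a 1×1 block at λ = 1: exp(t · [1]) = [e^(1t)].
  For a 2×2 Jordan block J_2(1): exp(t · J_2(1)) = e^(1t)·(I + t·N), where N is the 2×2 nilpotent shift.

After assembling e^{tJ} and conjugating by P, we get:

e^{tA} =
  [3*t*exp(t) + exp(t), 12*t*exp(t), 3*t*exp(t)]
  [-t*exp(t), -4*t*exp(t) + exp(t), -t*exp(t)]
  [t*exp(t), 4*t*exp(t), t*exp(t) + exp(t)]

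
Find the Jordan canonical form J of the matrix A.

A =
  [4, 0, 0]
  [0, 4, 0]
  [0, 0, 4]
J_1(4) ⊕ J_1(4) ⊕ J_1(4)

The characteristic polynomial is
  det(x·I − A) = x^3 - 12*x^2 + 48*x - 64 = (x - 4)^3

Eigenvalues and multiplicities (the geometric multiplicity of λ is n − rank(A − λI), which equals the number of Jordan blocks for λ):
  λ = 4: algebraic multiplicity = 3, geometric multiplicity = 3

Determining the block sizes for each eigenvalue:
  λ = 4: gm = am = 3, so every block has size 1 → block sizes [1, 1, 1]

Assembling the blocks gives a Jordan form
J =
  [4, 0, 0]
  [0, 4, 0]
  [0, 0, 4]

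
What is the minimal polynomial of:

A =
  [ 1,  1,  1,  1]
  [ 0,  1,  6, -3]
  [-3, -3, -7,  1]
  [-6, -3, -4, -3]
x^2 + 4*x + 4

The characteristic polynomial is χ_A(x) = (x + 2)^4, so the eigenvalues are known. The minimal polynomial is
  m_A(x) = Π_λ (x − λ)^{k_λ}
where k_λ is the size of the *largest* Jordan block for λ (equivalently, the smallest k with (A − λI)^k v = 0 for every generalised eigenvector v of λ).

  λ = -2: largest Jordan block has size 2, contributing (x + 2)^2

So m_A(x) = (x + 2)^2 = x^2 + 4*x + 4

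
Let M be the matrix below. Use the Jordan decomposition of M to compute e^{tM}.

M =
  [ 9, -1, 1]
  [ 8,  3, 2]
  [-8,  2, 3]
e^{tM} =
  [4*t*exp(5*t) + exp(5*t), -t*exp(5*t), t*exp(5*t)]
  [8*t*exp(5*t), -2*t*exp(5*t) + exp(5*t), 2*t*exp(5*t)]
  [-8*t*exp(5*t), 2*t*exp(5*t), -2*t*exp(5*t) + exp(5*t)]

Strategy: write M = P · J · P⁻¹ where J is a Jordan canonical form, so e^{tM} = P · e^{tJ} · P⁻¹, and e^{tJ} can be computed block-by-block.

M has Jordan form
J =
  [5, 1, 0]
  [0, 5, 0]
  [0, 0, 5]
(up to reordering of blocks).

Per-block formulas:
  For a 1×1 block at λ = 5: exp(t · [5]) = [e^(5t)].
  For a 2×2 Jordan block J_2(5): exp(t · J_2(5)) = e^(5t)·(I + t·N), where N is the 2×2 nilpotent shift.

After assembling e^{tJ} and conjugating by P, we get:

e^{tM} =
  [4*t*exp(5*t) + exp(5*t), -t*exp(5*t), t*exp(5*t)]
  [8*t*exp(5*t), -2*t*exp(5*t) + exp(5*t), 2*t*exp(5*t)]
  [-8*t*exp(5*t), 2*t*exp(5*t), -2*t*exp(5*t) + exp(5*t)]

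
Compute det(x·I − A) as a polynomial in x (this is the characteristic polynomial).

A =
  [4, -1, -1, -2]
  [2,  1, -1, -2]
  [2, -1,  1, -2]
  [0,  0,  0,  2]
x^4 - 8*x^3 + 24*x^2 - 32*x + 16

Expanding det(x·I − A) (e.g. by cofactor expansion or by noting that A is similar to its Jordan form J, which has the same characteristic polynomial as A) gives
  χ_A(x) = x^4 - 8*x^3 + 24*x^2 - 32*x + 16
which factors as (x - 2)^4. The eigenvalues (with algebraic multiplicities) are λ = 2 with multiplicity 4.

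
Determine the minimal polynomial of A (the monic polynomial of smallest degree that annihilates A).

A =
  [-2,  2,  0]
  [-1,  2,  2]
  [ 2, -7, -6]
x^3 + 6*x^2 + 12*x + 8

The characteristic polynomial is χ_A(x) = (x + 2)^3, so the eigenvalues are known. The minimal polynomial is
  m_A(x) = Π_λ (x − λ)^{k_λ}
where k_λ is the size of the *largest* Jordan block for λ (equivalently, the smallest k with (A − λI)^k v = 0 for every generalised eigenvector v of λ).

  λ = -2: largest Jordan block has size 3, contributing (x + 2)^3

So m_A(x) = (x + 2)^3 = x^3 + 6*x^2 + 12*x + 8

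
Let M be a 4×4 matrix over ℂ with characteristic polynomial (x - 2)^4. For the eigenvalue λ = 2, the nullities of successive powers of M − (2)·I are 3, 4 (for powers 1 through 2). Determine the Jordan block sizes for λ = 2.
Block sizes for λ = 2: [2, 1, 1]

From the dimensions of kernels of powers, the number of Jordan blocks of size at least j is d_j − d_{j−1} where d_j = dim ker(N^j) (with d_0 = 0). Computing the differences gives [3, 1].
The number of blocks of size exactly k is (#blocks of size ≥ k) − (#blocks of size ≥ k + 1), so the partition is: 2 block(s) of size 1, 1 block(s) of size 2.
In nonincreasing order the block sizes are [2, 1, 1].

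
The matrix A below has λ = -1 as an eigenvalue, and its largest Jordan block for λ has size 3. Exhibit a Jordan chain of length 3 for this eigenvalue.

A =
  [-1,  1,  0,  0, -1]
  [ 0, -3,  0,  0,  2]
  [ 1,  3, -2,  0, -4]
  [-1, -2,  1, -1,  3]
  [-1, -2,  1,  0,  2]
A Jordan chain for λ = -1 of length 3:
v_1 = (1, -2, 3, -2, -2)ᵀ
v_2 = (0, 0, 1, -1, -1)ᵀ
v_3 = (1, 0, 0, 0, 0)ᵀ

Let N = A − (-1)·I. We want v_3 with N^3 v_3 = 0 but N^2 v_3 ≠ 0; then v_{j-1} := N · v_j for j = 3, …, 2.

Pick v_3 = (1, 0, 0, 0, 0)ᵀ.
Then v_2 = N · v_3 = (0, 0, 1, -1, -1)ᵀ.
Then v_1 = N · v_2 = (1, -2, 3, -2, -2)ᵀ.

Sanity check: (A − (-1)·I) v_1 = (0, 0, 0, 0, 0)ᵀ = 0. ✓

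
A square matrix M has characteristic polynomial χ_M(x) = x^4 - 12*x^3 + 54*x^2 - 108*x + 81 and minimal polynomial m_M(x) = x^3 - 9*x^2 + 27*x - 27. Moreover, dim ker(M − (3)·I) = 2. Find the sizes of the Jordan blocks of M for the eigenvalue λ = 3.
Block sizes for λ = 3: [3, 1]

Step 1 — from the characteristic polynomial, algebraic multiplicity of λ = 3 is 4. From dim ker(M − (3)·I) = 2, there are exactly 2 Jordan blocks for λ = 3.
Step 2 — from the minimal polynomial, the factor (x − 3)^3 tells us the largest block for λ = 3 has size 3.
Step 3 — with total size 4, 2 blocks, and largest block 3, the block sizes (in nonincreasing order) are [3, 1].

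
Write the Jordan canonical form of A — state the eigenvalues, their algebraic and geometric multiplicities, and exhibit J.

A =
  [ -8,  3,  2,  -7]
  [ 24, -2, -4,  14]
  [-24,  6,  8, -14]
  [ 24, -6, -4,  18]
J_2(4) ⊕ J_1(4) ⊕ J_1(4)

The characteristic polynomial is
  det(x·I − A) = x^4 - 16*x^3 + 96*x^2 - 256*x + 256 = (x - 4)^4

Eigenvalues and multiplicities (the geometric multiplicity of λ is n − rank(A − λI), which equals the number of Jordan blocks for λ):
  λ = 4: algebraic multiplicity = 4, geometric multiplicity = 3

Determining the block sizes for each eigenvalue:
  λ = 4: 3 blocks summing to 4 forces exactly one block of size 2 and the rest size 1 → block sizes [2, 1, 1]

Assembling the blocks gives a Jordan form
J =
  [4, 1, 0, 0]
  [0, 4, 0, 0]
  [0, 0, 4, 0]
  [0, 0, 0, 4]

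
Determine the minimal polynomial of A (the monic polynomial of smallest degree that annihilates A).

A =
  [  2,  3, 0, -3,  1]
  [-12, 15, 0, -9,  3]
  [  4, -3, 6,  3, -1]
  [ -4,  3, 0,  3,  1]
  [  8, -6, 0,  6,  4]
x^2 - 12*x + 36

The characteristic polynomial is χ_A(x) = (x - 6)^5, so the eigenvalues are known. The minimal polynomial is
  m_A(x) = Π_λ (x − λ)^{k_λ}
where k_λ is the size of the *largest* Jordan block for λ (equivalently, the smallest k with (A − λI)^k v = 0 for every generalised eigenvector v of λ).

  λ = 6: largest Jordan block has size 2, contributing (x − 6)^2

So m_A(x) = (x - 6)^2 = x^2 - 12*x + 36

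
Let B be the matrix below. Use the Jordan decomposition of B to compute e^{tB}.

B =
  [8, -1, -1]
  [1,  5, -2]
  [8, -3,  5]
e^{tB} =
  [-5*t^2*exp(6*t)/2 + 2*t*exp(6*t) + exp(6*t), t^2*exp(6*t) - t*exp(6*t), t^2*exp(6*t)/2 - t*exp(6*t)]
  [-15*t^2*exp(6*t)/2 + t*exp(6*t), 3*t^2*exp(6*t) - t*exp(6*t) + exp(6*t), 3*t^2*exp(6*t)/2 - 2*t*exp(6*t)]
  [5*t^2*exp(6*t)/2 + 8*t*exp(6*t), -t^2*exp(6*t) - 3*t*exp(6*t), -t^2*exp(6*t)/2 - t*exp(6*t) + exp(6*t)]

Strategy: write B = P · J · P⁻¹ where J is a Jordan canonical form, so e^{tB} = P · e^{tJ} · P⁻¹, and e^{tJ} can be computed block-by-block.

B has Jordan form
J =
  [6, 1, 0]
  [0, 6, 1]
  [0, 0, 6]
(up to reordering of blocks).

Per-block formulas:
  For a 3×3 Jordan block J_3(6): exp(t · J_3(6)) = e^(6t)·(I + t·N + (t^2/2)·N^2), where N is the 3×3 nilpotent shift.

After assembling e^{tJ} and conjugating by P, we get:

e^{tB} =
  [-5*t^2*exp(6*t)/2 + 2*t*exp(6*t) + exp(6*t), t^2*exp(6*t) - t*exp(6*t), t^2*exp(6*t)/2 - t*exp(6*t)]
  [-15*t^2*exp(6*t)/2 + t*exp(6*t), 3*t^2*exp(6*t) - t*exp(6*t) + exp(6*t), 3*t^2*exp(6*t)/2 - 2*t*exp(6*t)]
  [5*t^2*exp(6*t)/2 + 8*t*exp(6*t), -t^2*exp(6*t) - 3*t*exp(6*t), -t^2*exp(6*t)/2 - t*exp(6*t) + exp(6*t)]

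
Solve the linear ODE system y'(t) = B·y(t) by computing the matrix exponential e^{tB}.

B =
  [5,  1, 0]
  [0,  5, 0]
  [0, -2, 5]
e^{tB} =
  [exp(5*t), t*exp(5*t), 0]
  [0, exp(5*t), 0]
  [0, -2*t*exp(5*t), exp(5*t)]

Strategy: write B = P · J · P⁻¹ where J is a Jordan canonical form, so e^{tB} = P · e^{tJ} · P⁻¹, and e^{tJ} can be computed block-by-block.

B has Jordan form
J =
  [5, 1, 0]
  [0, 5, 0]
  [0, 0, 5]
(up to reordering of blocks).

Per-block formulas:
  For a 1×1 block at λ = 5: exp(t · [5]) = [e^(5t)].
  For a 2×2 Jordan block J_2(5): exp(t · J_2(5)) = e^(5t)·(I + t·N), where N is the 2×2 nilpotent shift.

After assembling e^{tJ} and conjugating by P, we get:

e^{tB} =
  [exp(5*t), t*exp(5*t), 0]
  [0, exp(5*t), 0]
  [0, -2*t*exp(5*t), exp(5*t)]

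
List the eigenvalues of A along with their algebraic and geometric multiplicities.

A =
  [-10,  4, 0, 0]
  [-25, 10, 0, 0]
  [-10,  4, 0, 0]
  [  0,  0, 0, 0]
λ = 0: alg = 4, geom = 3

Step 1 — factor the characteristic polynomial to read off the algebraic multiplicities:
  χ_A(x) = x^4

Step 2 — compute geometric multiplicities via the rank-nullity identity g(λ) = n − rank(A − λI):
  rank(A − (0)·I) = 1, so dim ker(A − (0)·I) = n − 1 = 3

Summary:
  λ = 0: algebraic multiplicity = 4, geometric multiplicity = 3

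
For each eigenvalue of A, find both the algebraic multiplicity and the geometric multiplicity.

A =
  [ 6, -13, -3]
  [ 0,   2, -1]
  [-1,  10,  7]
λ = 5: alg = 3, geom = 1

Step 1 — factor the characteristic polynomial to read off the algebraic multiplicities:
  χ_A(x) = (x - 5)^3

Step 2 — compute geometric multiplicities via the rank-nullity identity g(λ) = n − rank(A − λI):
  rank(A − (5)·I) = 2, so dim ker(A − (5)·I) = n − 2 = 1

Summary:
  λ = 5: algebraic multiplicity = 3, geometric multiplicity = 1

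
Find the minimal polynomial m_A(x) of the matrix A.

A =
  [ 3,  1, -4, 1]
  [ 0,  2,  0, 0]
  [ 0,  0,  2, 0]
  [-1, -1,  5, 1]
x^3 - 6*x^2 + 12*x - 8

The characteristic polynomial is χ_A(x) = (x - 2)^4, so the eigenvalues are known. The minimal polynomial is
  m_A(x) = Π_λ (x − λ)^{k_λ}
where k_λ is the size of the *largest* Jordan block for λ (equivalently, the smallest k with (A − λI)^k v = 0 for every generalised eigenvector v of λ).

  λ = 2: largest Jordan block has size 3, contributing (x − 2)^3

So m_A(x) = (x - 2)^3 = x^3 - 6*x^2 + 12*x - 8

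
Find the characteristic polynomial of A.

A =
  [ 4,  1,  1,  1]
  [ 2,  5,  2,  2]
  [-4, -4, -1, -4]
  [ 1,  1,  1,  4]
x^4 - 12*x^3 + 54*x^2 - 108*x + 81

Expanding det(x·I − A) (e.g. by cofactor expansion or by noting that A is similar to its Jordan form J, which has the same characteristic polynomial as A) gives
  χ_A(x) = x^4 - 12*x^3 + 54*x^2 - 108*x + 81
which factors as (x - 3)^4. The eigenvalues (with algebraic multiplicities) are λ = 3 with multiplicity 4.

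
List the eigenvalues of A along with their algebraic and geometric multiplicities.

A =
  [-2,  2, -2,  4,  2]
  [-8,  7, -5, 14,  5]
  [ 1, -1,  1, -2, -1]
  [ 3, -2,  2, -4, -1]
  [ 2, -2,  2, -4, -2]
λ = 0: alg = 5, geom = 2

Step 1 — factor the characteristic polynomial to read off the algebraic multiplicities:
  χ_A(x) = x^5

Step 2 — compute geometric multiplicities via the rank-nullity identity g(λ) = n − rank(A − λI):
  rank(A − (0)·I) = 3, so dim ker(A − (0)·I) = n − 3 = 2

Summary:
  λ = 0: algebraic multiplicity = 5, geometric multiplicity = 2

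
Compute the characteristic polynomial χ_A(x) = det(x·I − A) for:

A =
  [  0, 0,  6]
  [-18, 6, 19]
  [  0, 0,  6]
x^3 - 12*x^2 + 36*x

Expanding det(x·I − A) (e.g. by cofactor expansion or by noting that A is similar to its Jordan form J, which has the same characteristic polynomial as A) gives
  χ_A(x) = x^3 - 12*x^2 + 36*x
which factors as x*(x - 6)^2. The eigenvalues (with algebraic multiplicities) are λ = 0 with multiplicity 1, λ = 6 with multiplicity 2.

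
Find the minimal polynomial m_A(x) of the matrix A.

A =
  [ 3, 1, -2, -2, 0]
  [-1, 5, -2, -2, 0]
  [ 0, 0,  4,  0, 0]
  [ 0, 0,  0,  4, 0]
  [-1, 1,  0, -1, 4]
x^2 - 8*x + 16

The characteristic polynomial is χ_A(x) = (x - 4)^5, so the eigenvalues are known. The minimal polynomial is
  m_A(x) = Π_λ (x − λ)^{k_λ}
where k_λ is the size of the *largest* Jordan block for λ (equivalently, the smallest k with (A − λI)^k v = 0 for every generalised eigenvector v of λ).

  λ = 4: largest Jordan block has size 2, contributing (x − 4)^2

So m_A(x) = (x - 4)^2 = x^2 - 8*x + 16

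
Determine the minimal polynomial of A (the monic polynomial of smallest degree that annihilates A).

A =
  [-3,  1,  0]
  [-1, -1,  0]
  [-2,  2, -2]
x^2 + 4*x + 4

The characteristic polynomial is χ_A(x) = (x + 2)^3, so the eigenvalues are known. The minimal polynomial is
  m_A(x) = Π_λ (x − λ)^{k_λ}
where k_λ is the size of the *largest* Jordan block for λ (equivalently, the smallest k with (A − λI)^k v = 0 for every generalised eigenvector v of λ).

  λ = -2: largest Jordan block has size 2, contributing (x + 2)^2

So m_A(x) = (x + 2)^2 = x^2 + 4*x + 4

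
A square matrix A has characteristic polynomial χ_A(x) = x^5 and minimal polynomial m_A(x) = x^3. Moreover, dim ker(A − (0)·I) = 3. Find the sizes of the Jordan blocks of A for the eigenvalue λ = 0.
Block sizes for λ = 0: [3, 1, 1]

Step 1 — from the characteristic polynomial, algebraic multiplicity of λ = 0 is 5. From dim ker(A − (0)·I) = 3, there are exactly 3 Jordan blocks for λ = 0.
Step 2 — from the minimal polynomial, the factor (x − 0)^3 tells us the largest block for λ = 0 has size 3.
Step 3 — with total size 5, 3 blocks, and largest block 3, the block sizes (in nonincreasing order) are [3, 1, 1].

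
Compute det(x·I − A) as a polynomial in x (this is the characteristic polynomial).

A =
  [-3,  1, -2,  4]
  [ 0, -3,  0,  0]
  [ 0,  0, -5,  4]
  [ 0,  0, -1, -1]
x^4 + 12*x^3 + 54*x^2 + 108*x + 81

Expanding det(x·I − A) (e.g. by cofactor expansion or by noting that A is similar to its Jordan form J, which has the same characteristic polynomial as A) gives
  χ_A(x) = x^4 + 12*x^3 + 54*x^2 + 108*x + 81
which factors as (x + 3)^4. The eigenvalues (with algebraic multiplicities) are λ = -3 with multiplicity 4.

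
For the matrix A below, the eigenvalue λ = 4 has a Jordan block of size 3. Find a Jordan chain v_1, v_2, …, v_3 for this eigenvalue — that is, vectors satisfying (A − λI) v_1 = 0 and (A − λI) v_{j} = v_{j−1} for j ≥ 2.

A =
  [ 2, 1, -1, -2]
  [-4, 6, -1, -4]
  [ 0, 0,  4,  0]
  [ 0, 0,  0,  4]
A Jordan chain for λ = 4 of length 3:
v_1 = (1, 2, 0, 0)ᵀ
v_2 = (-1, -1, 0, 0)ᵀ
v_3 = (0, 0, 1, 0)ᵀ

Let N = A − (4)·I. We want v_3 with N^3 v_3 = 0 but N^2 v_3 ≠ 0; then v_{j-1} := N · v_j for j = 3, …, 2.

Pick v_3 = (0, 0, 1, 0)ᵀ.
Then v_2 = N · v_3 = (-1, -1, 0, 0)ᵀ.
Then v_1 = N · v_2 = (1, 2, 0, 0)ᵀ.

Sanity check: (A − (4)·I) v_1 = (0, 0, 0, 0)ᵀ = 0. ✓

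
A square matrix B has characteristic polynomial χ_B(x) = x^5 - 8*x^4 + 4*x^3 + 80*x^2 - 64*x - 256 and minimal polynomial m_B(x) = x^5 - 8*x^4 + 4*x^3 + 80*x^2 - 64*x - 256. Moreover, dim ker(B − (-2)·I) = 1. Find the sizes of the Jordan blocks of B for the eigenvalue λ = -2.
Block sizes for λ = -2: [2]

Step 1 — from the characteristic polynomial, algebraic multiplicity of λ = -2 is 2. From dim ker(B − (-2)·I) = 1, there are exactly 1 Jordan blocks for λ = -2.
Step 2 — from the minimal polynomial, the factor (x + 2)^2 tells us the largest block for λ = -2 has size 2.
Step 3 — with total size 2, 1 blocks, and largest block 2, the block sizes (in nonincreasing order) are [2].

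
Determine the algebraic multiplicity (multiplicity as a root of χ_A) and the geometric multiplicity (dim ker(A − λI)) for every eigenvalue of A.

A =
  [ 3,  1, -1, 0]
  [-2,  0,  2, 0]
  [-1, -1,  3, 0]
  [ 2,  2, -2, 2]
λ = 2: alg = 4, geom = 3

Step 1 — factor the characteristic polynomial to read off the algebraic multiplicities:
  χ_A(x) = (x - 2)^4

Step 2 — compute geometric multiplicities via the rank-nullity identity g(λ) = n − rank(A − λI):
  rank(A − (2)·I) = 1, so dim ker(A − (2)·I) = n − 1 = 3

Summary:
  λ = 2: algebraic multiplicity = 4, geometric multiplicity = 3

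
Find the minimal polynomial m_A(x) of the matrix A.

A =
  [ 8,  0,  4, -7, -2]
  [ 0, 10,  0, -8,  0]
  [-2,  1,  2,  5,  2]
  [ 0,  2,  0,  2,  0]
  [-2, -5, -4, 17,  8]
x^2 - 12*x + 36

The characteristic polynomial is χ_A(x) = (x - 6)^5, so the eigenvalues are known. The minimal polynomial is
  m_A(x) = Π_λ (x − λ)^{k_λ}
where k_λ is the size of the *largest* Jordan block for λ (equivalently, the smallest k with (A − λI)^k v = 0 for every generalised eigenvector v of λ).

  λ = 6: largest Jordan block has size 2, contributing (x − 6)^2

So m_A(x) = (x - 6)^2 = x^2 - 12*x + 36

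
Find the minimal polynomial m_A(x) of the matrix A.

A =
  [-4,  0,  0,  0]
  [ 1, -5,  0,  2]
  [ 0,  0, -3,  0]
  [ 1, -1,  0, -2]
x^2 + 7*x + 12

The characteristic polynomial is χ_A(x) = (x + 3)^2*(x + 4)^2, so the eigenvalues are known. The minimal polynomial is
  m_A(x) = Π_λ (x − λ)^{k_λ}
where k_λ is the size of the *largest* Jordan block for λ (equivalently, the smallest k with (A − λI)^k v = 0 for every generalised eigenvector v of λ).

  λ = -4: largest Jordan block has size 1, contributing (x + 4)
  λ = -3: largest Jordan block has size 1, contributing (x + 3)

So m_A(x) = (x + 3)*(x + 4) = x^2 + 7*x + 12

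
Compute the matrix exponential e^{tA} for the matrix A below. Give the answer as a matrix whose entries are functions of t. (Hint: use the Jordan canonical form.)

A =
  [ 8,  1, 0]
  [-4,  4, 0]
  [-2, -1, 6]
e^{tA} =
  [2*t*exp(6*t) + exp(6*t), t*exp(6*t), 0]
  [-4*t*exp(6*t), -2*t*exp(6*t) + exp(6*t), 0]
  [-2*t*exp(6*t), -t*exp(6*t), exp(6*t)]

Strategy: write A = P · J · P⁻¹ where J is a Jordan canonical form, so e^{tA} = P · e^{tJ} · P⁻¹, and e^{tJ} can be computed block-by-block.

A has Jordan form
J =
  [6, 1, 0]
  [0, 6, 0]
  [0, 0, 6]
(up to reordering of blocks).

Per-block formulas:
  For a 1×1 block at λ = 6: exp(t · [6]) = [e^(6t)].
  For a 2×2 Jordan block J_2(6): exp(t · J_2(6)) = e^(6t)·(I + t·N), where N is the 2×2 nilpotent shift.

After assembling e^{tJ} and conjugating by P, we get:

e^{tA} =
  [2*t*exp(6*t) + exp(6*t), t*exp(6*t), 0]
  [-4*t*exp(6*t), -2*t*exp(6*t) + exp(6*t), 0]
  [-2*t*exp(6*t), -t*exp(6*t), exp(6*t)]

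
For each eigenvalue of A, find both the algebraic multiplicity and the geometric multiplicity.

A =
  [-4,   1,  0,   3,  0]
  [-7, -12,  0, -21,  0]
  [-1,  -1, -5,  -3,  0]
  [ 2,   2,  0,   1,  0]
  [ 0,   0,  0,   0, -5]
λ = -5: alg = 5, geom = 4

Step 1 — factor the characteristic polynomial to read off the algebraic multiplicities:
  χ_A(x) = (x + 5)^5

Step 2 — compute geometric multiplicities via the rank-nullity identity g(λ) = n − rank(A − λI):
  rank(A − (-5)·I) = 1, so dim ker(A − (-5)·I) = n − 1 = 4

Summary:
  λ = -5: algebraic multiplicity = 5, geometric multiplicity = 4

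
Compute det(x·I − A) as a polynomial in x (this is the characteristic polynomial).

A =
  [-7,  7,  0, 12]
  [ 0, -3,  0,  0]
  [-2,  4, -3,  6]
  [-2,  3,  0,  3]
x^4 + 10*x^3 + 36*x^2 + 54*x + 27

Expanding det(x·I − A) (e.g. by cofactor expansion or by noting that A is similar to its Jordan form J, which has the same characteristic polynomial as A) gives
  χ_A(x) = x^4 + 10*x^3 + 36*x^2 + 54*x + 27
which factors as (x + 1)*(x + 3)^3. The eigenvalues (with algebraic multiplicities) are λ = -3 with multiplicity 3, λ = -1 with multiplicity 1.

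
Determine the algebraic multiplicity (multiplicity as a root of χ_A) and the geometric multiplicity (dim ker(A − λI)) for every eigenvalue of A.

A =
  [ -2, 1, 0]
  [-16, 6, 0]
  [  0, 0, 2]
λ = 2: alg = 3, geom = 2

Step 1 — factor the characteristic polynomial to read off the algebraic multiplicities:
  χ_A(x) = (x - 2)^3

Step 2 — compute geometric multiplicities via the rank-nullity identity g(λ) = n − rank(A − λI):
  rank(A − (2)·I) = 1, so dim ker(A − (2)·I) = n − 1 = 2

Summary:
  λ = 2: algebraic multiplicity = 3, geometric multiplicity = 2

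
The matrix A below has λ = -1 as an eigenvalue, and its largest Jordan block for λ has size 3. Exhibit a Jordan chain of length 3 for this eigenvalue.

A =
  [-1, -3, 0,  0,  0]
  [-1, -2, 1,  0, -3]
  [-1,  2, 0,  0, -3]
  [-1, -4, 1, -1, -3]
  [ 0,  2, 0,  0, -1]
A Jordan chain for λ = -1 of length 3:
v_1 = (3, 0, -3, 3, -2)ᵀ
v_2 = (0, -1, -1, -1, 0)ᵀ
v_3 = (1, 0, 0, 0, 0)ᵀ

Let N = A − (-1)·I. We want v_3 with N^3 v_3 = 0 but N^2 v_3 ≠ 0; then v_{j-1} := N · v_j for j = 3, …, 2.

Pick v_3 = (1, 0, 0, 0, 0)ᵀ.
Then v_2 = N · v_3 = (0, -1, -1, -1, 0)ᵀ.
Then v_1 = N · v_2 = (3, 0, -3, 3, -2)ᵀ.

Sanity check: (A − (-1)·I) v_1 = (0, 0, 0, 0, 0)ᵀ = 0. ✓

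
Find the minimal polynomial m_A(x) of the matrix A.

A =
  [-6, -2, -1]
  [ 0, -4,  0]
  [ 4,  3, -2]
x^3 + 12*x^2 + 48*x + 64

The characteristic polynomial is χ_A(x) = (x + 4)^3, so the eigenvalues are known. The minimal polynomial is
  m_A(x) = Π_λ (x − λ)^{k_λ}
where k_λ is the size of the *largest* Jordan block for λ (equivalently, the smallest k with (A − λI)^k v = 0 for every generalised eigenvector v of λ).

  λ = -4: largest Jordan block has size 3, contributing (x + 4)^3

So m_A(x) = (x + 4)^3 = x^3 + 12*x^2 + 48*x + 64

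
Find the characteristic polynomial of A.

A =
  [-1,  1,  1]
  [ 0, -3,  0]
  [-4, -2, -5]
x^3 + 9*x^2 + 27*x + 27

Expanding det(x·I − A) (e.g. by cofactor expansion or by noting that A is similar to its Jordan form J, which has the same characteristic polynomial as A) gives
  χ_A(x) = x^3 + 9*x^2 + 27*x + 27
which factors as (x + 3)^3. The eigenvalues (with algebraic multiplicities) are λ = -3 with multiplicity 3.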